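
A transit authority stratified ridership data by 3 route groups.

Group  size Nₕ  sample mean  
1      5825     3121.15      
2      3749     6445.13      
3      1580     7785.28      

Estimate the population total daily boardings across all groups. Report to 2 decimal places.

1: 5825·3121.15 = 18180698.75
2: 3749·6445.13 = 24162792.37
3: 1580·7785.28 = 12300742.4
τ̂ = Σ Nₕx̄ₕ = 54644233.52.

54644233.52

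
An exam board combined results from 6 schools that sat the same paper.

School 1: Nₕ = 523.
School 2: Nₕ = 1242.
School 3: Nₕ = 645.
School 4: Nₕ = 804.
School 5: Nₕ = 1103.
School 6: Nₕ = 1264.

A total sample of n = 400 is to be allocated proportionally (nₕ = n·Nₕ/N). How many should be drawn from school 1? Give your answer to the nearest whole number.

37

N = 523 + 1242 + 645 + 804 + 1103 + 1264 = 5581.
n_1 = 400·523/5581 = 37.484... → 37.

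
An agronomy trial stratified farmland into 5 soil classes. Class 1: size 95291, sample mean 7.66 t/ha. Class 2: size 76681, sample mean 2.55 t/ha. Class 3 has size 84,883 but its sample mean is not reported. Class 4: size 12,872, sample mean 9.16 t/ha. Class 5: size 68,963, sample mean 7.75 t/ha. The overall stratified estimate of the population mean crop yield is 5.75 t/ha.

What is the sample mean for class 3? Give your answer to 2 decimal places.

4.35

Σ Nₕx̄ₕ = N·μ, so 84883·x̄_3 = 338690·5.75 − (95291·7.66 + 76681·2.55 + 12872·9.16 + 68963·7.75).
= 1947467.5 − 1577836.38 = 369631.12.
x̄_3 = 369631.12 / 84883 = 4.3546... → 4.35.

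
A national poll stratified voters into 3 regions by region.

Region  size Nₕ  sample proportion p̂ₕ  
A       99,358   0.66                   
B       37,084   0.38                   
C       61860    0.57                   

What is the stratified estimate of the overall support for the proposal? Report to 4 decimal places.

Wₕ = Nₕ/N with N = 198302: 0.5010, 0.1870, 0.3119.
p̂_st = 0.5010·0.66 + 0.1870·0.38 + 0.3119·0.57 ≈ 0.579562... → 0.5796.

0.5796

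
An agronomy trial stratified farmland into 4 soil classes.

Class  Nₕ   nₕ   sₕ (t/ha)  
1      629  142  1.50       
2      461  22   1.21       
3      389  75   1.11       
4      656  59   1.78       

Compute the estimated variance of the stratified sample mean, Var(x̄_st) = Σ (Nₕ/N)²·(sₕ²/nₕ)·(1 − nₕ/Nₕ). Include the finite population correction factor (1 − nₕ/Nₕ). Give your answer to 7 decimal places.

0.0090737

N = 2135; Wₕ = Nₕ/N.
class 1: (629/2135)²·1.50²/142·(1 − 142/629) = 0.0010648245
class 2: (461/2135)²·1.21²/22·(1 − 22/461) = 0.0029547296
class 3: (389/2135)²·1.11²/75·(1 − 75/389) = 0.0004402184
class 4: (656/2135)²·1.78²/59·(1 − 59/656) = 0.0046139237
Sum = 0.0090736961 → 0.0090737.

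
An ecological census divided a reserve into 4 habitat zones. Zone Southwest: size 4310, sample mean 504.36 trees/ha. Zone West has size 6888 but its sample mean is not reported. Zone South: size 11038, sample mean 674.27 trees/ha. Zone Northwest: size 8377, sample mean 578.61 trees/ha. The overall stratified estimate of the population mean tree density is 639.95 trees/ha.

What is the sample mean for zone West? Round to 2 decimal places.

744.39

Σ Nₕx̄ₕ = N·μ, so 6888·x̄_West = 30613·639.95 − (4310·504.36 + 11038·674.27 + 8377·578.61).
= 19590789.35 − 14463399.83 = 5127389.52.
x̄_West = 5127389.52 / 6888 = 744.3945... → 744.39.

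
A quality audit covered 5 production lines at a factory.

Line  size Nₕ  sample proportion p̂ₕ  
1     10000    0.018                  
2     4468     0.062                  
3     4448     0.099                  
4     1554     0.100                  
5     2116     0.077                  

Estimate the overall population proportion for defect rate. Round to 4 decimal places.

N = 10000 + 4468 + 4448 + 1554 + 2116 = 22586.
Overall proportion = Σ (Nₕ/N)·p̂ₕ.
Σ Nₕp̂ₕ = 180 + 277.016 + 440.352 + 155.4 + 162.932 = 1215.7.
1215.7 / 22586 = 0.053825... → 0.0538.

0.0538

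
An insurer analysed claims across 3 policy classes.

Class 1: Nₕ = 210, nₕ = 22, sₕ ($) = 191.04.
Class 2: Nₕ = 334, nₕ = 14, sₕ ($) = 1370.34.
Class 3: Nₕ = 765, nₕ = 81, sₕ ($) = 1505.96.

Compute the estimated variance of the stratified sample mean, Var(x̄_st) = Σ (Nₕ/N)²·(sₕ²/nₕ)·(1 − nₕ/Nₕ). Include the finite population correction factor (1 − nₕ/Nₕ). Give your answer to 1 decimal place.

N = 1309. Term for each stratum: Wₕ²sₕ²/nₕ·(1−nₕ/Nₕ).
Var(x̄_st) = 38.2229 + 8366.5380 + 8550.2753 = 16955.0362 → 16955.0.

16955.0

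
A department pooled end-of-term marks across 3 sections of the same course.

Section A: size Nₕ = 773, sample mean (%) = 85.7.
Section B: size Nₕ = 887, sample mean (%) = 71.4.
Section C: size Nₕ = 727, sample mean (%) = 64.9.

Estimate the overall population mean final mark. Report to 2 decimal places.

N = 2387; weights Wₕ = Nₕ/N = (0.3238, 0.3716, 0.3046).
x̄_st = Σ Wₕ·x̄ₕ = 0.3238·85.7 + 0.3716·71.4 + 0.3046·64.9 ≈ 74.0512...
→ 74.05.

74.05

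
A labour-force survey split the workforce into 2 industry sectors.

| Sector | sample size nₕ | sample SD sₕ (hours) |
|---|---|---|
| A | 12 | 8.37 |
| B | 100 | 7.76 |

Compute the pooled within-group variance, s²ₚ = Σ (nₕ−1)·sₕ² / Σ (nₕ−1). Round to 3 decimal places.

61.202

A: (12−1)·8.37² = 11·70.0569 = 770.6259
B: (100−1)·7.76² = 99·60.2176 = 5961.5424
Numerator = 6732.1683; denominator = Σ(nₕ−1) = 110.
s²ₚ = 6732.1683/110 = 61.20153 → 61.202.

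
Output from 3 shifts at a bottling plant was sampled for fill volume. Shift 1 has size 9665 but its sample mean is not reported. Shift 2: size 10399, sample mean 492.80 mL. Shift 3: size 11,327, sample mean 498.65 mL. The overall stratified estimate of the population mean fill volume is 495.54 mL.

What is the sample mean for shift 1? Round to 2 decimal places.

494.84

Σ Nₕx̄ₕ = N·μ, so 9665·x̄_1 = 31391·495.54 − (10399·492.80 + 11327·498.65).
= 15555496.14 − 10772835.75 = 4782660.39.
x̄_1 = 4782660.39 / 9665 = 494.8433... → 494.84.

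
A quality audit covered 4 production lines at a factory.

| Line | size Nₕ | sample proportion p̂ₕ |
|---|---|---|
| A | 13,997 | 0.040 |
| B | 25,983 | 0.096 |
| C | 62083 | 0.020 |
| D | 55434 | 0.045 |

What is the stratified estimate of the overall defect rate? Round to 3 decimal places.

Wₕ = Nₕ/N with N = 157497: 0.0889, 0.1650, 0.3942, 0.3520.
p̂_st = 0.0889·0.040 + 0.1650·0.096 + 0.3942·0.020 + 0.3520·0.045 ≈ 0.04311... → 0.043.

0.043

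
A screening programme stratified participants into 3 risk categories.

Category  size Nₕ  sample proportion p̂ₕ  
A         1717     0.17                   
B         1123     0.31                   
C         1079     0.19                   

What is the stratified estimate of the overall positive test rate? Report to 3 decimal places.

0.216

N = 1717 + 1123 + 1079 = 3919.
Overall proportion = Σ (Nₕ/N)·p̂ₕ.
Σ Nₕp̂ₕ = 291.89 + 348.13 + 205.01 = 845.03.
845.03 / 3919 = 0.21562... → 0.216.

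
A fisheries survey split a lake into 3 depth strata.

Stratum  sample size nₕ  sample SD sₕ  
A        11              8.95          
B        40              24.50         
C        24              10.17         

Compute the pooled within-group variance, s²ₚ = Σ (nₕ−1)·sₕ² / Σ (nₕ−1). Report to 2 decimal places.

369.30

A: (11−1)·8.95² = 10·80.1025 = 801.025
B: (40−1)·24.50² = 39·600.25 = 23409.75
C: (24−1)·10.17² = 23·103.4289 = 2378.8647
Numerator = 26589.6397; denominator = Σ(nₕ−1) = 72.
s²ₚ = 26589.6397/72 = 369.3006... → 369.30.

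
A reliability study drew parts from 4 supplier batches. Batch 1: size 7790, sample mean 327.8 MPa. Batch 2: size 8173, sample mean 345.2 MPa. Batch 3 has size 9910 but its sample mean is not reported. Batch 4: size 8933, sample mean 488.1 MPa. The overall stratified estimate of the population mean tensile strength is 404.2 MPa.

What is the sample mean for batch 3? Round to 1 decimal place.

N = 7790 + 8173 + 9910 + 8933 = 34806.
Overall total = μ·N = 404.2·34806 = 14068585.2.
Subtract the known strata: 7790·327.8 + 8173·345.2 + 8933·488.1 = 9735078.9.
Remaining total for batch 3: 14068585.2 − 9735078.9 = 4333506.3.
Divide by its size: 4333506.3 / 9910 = 437.286... → 437.3.

437.3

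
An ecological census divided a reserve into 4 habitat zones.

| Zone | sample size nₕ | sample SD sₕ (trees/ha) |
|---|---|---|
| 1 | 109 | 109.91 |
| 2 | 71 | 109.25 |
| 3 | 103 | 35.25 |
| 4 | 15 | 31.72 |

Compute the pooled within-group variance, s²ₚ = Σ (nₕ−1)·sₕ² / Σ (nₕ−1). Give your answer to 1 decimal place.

1: (109−1)·109.91² = 108·12080.2081 = 1304662.4748
2: (71−1)·109.25² = 70·11935.5625 = 835489.375
3: (103−1)·35.25² = 102·1242.5625 = 126741.375
4: (15−1)·31.72² = 14·1006.1584 = 14086.2176
Numerator = 2280979.4424; denominator = Σ(nₕ−1) = 294.
s²ₚ = 2280979.4424/294 = 7758.433... → 7758.4.

7758.4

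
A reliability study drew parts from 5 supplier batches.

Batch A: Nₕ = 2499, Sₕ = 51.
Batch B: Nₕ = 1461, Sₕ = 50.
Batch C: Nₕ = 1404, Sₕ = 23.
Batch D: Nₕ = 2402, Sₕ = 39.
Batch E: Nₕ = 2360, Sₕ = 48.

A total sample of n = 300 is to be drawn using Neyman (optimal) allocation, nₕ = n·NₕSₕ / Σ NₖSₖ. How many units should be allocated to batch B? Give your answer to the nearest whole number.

50

Σ NₕSₕ = 2499·51 + 1461·50 + 1404·23 + 2402·39 + 2360·48 = 439749.
Share for B: 73050/439749 = 0.16612.
n_B = 300 × 0.16612 = 49.835... → 50.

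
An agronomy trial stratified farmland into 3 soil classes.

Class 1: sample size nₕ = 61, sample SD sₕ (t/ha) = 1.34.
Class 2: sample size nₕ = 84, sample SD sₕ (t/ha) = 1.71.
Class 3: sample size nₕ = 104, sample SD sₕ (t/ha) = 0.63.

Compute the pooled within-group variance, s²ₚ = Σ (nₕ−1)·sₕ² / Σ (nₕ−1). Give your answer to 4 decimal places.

1.5907

Degrees of freedom: 60 + 83 + 103 = 246.
Σ(nₕ−1)sₕ² = 60·1.7956 + 83·2.9241 + 103·0.3969 = 391.317.
s²ₚ = 391.317 / 246 = 1.590720... → 1.5907.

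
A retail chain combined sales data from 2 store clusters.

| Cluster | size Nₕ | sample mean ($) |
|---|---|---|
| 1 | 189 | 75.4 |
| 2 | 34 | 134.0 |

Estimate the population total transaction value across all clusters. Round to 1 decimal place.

18806.6

1: 189·75.4 = 14250.6
2: 34·134.0 = 4556
τ̂ = Σ Nₕx̄ₕ = 18806.6.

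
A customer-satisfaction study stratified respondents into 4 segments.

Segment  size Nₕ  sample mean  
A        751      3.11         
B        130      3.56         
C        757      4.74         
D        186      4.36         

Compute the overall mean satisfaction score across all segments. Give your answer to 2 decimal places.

N = 1824; weights Wₕ = Nₕ/N = (0.4117, 0.0713, 0.4150, 0.1020).
x̄_st = Σ Wₕ·x̄ₕ = 0.4117·3.11 + 0.0713·3.56 + 0.4150·4.74 + 0.1020·4.36 ≈ 3.9460...
→ 3.95.

3.95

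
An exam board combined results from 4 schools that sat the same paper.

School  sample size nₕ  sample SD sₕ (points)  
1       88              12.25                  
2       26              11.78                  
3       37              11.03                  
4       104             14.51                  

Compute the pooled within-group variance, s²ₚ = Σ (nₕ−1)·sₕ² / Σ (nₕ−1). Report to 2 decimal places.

Degrees of freedom: 87 + 25 + 36 + 103 = 251.
Σ(nₕ−1)sₕ² = 87·150.0625 + 25·138.7684 + 36·121.6609 + 103·210.5401 = 42590.0702.
s²ₚ = 42590.0702 / 251 = 169.6816... → 169.68.

169.68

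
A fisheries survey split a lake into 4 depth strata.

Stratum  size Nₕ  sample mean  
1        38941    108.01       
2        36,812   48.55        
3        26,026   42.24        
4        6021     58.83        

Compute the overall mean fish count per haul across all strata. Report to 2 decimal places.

69.08

N = 107800; weights Wₕ = Nₕ/N = (0.3612, 0.3415, 0.2414, 0.0559).
x̄_st = Σ Wₕ·x̄ₕ = 0.3612·108.01 + 0.3415·48.55 + 0.2414·42.24 + 0.0559·58.83 ≈ 69.0797...
→ 69.08.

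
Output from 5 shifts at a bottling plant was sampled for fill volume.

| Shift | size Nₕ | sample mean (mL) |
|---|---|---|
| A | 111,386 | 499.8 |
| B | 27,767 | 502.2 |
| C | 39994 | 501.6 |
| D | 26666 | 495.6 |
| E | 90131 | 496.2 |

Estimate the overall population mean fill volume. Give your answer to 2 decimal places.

N = 295944; weights Wₕ = Nₕ/N = (0.3764, 0.0938, 0.1351, 0.0901, 0.3046).
x̄_st = Σ Wₕ·x̄ₕ = 0.3764·499.8 + 0.0938·502.2 + 0.1351·501.6 + 0.0901·495.6 + 0.3046·496.2 ≈ 498.7936...
→ 498.79.

498.79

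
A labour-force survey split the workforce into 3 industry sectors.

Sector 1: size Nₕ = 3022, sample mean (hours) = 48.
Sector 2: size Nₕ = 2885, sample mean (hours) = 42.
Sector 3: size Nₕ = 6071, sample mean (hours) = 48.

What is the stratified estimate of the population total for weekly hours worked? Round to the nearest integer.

Population total = Σ Nₕ·x̄ₕ (each stratum's size times its mean).
3022·48 + 2885·42 + 6071·48 = 145056 + 121170 + 291408 = 557634.

557634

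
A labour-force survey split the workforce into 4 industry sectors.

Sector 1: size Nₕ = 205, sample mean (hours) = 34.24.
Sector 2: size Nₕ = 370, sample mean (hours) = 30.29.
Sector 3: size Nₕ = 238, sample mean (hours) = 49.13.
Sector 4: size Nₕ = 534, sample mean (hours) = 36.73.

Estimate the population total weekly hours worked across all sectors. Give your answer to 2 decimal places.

49533.26

1: 205·34.24 = 7019.2
2: 370·30.29 = 11207.3
3: 238·49.13 = 11692.94
4: 534·36.73 = 19613.82
τ̂ = Σ Nₕx̄ₕ = 49533.26.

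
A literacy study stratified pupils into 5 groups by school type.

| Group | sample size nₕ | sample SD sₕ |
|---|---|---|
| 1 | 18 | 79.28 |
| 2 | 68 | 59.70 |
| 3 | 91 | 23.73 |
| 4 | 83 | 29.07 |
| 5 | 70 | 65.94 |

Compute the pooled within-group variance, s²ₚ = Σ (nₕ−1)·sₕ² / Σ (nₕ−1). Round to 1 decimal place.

Degrees of freedom: 17 + 67 + 90 + 82 + 69 = 325.
Σ(nₕ−1)sₕ² = 17·6285.3184 + 67·3564.09 + 90·563.1129 + 82·845.0649 + 69·4348.0836 = 765637.694.
s²ₚ = 765637.694 / 325 = 2355.808... → 2355.8.

2355.8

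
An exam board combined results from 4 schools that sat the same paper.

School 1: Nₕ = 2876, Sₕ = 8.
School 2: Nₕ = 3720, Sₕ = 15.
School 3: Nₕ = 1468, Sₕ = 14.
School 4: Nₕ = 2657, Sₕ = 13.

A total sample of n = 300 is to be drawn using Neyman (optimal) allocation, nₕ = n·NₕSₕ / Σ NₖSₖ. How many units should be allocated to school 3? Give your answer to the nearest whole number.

46

Σ NₕSₕ = 2876·8 + 3720·15 + 1468·14 + 2657·13 = 133901.
Share for 3: 20552/133901 = 0.15349.
n_3 = 300 × 0.15349 = 46.046... → 46.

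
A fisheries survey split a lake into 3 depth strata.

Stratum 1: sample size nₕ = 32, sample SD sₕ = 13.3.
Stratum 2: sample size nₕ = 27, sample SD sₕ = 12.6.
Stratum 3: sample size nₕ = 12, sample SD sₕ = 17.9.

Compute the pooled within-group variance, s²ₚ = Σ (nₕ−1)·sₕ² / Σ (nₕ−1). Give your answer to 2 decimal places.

193.17

1: (32−1)·13.3² = 31·176.89 = 5483.59
2: (27−1)·12.6² = 26·158.76 = 4127.76
3: (12−1)·17.9² = 11·320.41 = 3524.51
Numerator = 13135.86; denominator = Σ(nₕ−1) = 68.
s²ₚ = 13135.86/68 = 193.1744... → 193.17.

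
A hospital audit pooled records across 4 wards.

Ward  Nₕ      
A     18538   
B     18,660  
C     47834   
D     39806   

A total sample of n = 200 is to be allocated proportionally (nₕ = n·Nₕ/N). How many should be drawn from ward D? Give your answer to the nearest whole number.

Share of ward D = 39806/124838 = 0.31886.
Allocate 200 × 0.31886 = 63.772... → 64.

64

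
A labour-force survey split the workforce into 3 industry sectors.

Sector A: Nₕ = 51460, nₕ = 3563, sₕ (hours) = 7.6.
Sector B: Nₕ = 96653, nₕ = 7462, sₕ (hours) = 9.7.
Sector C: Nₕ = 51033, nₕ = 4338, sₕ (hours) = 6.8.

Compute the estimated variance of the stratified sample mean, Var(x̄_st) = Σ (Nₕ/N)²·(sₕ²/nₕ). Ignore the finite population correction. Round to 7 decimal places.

N = 199146. Term for each stratum: Wₕ²sₕ²/nₕ.
Var(x̄_st) = 0.0010824498 + 0.0029701318 + 0.0006999827 = 0.0047525643 → 0.0047526.

0.0047526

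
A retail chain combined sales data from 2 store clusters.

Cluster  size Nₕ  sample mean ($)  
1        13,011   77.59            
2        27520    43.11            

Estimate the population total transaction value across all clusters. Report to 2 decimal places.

1: 13011·77.59 = 1009523.49
2: 27520·43.11 = 1186387.2
τ̂ = Σ Nₕx̄ₕ = 2195910.69.

2195910.69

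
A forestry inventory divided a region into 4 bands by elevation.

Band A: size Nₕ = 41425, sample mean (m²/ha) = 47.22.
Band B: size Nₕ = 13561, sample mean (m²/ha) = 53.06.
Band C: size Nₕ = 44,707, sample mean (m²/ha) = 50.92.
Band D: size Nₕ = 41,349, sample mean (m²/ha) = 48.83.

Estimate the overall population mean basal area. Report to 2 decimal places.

x̄_st = (Σ Nₕx̄ₕ) / (Σ Nₕ) = (41425·47.22 + 13561·53.06 + 44707·50.92 + 41349·48.83) / 141042
= 6971187.27 / 141042 = 49.4263... → 49.43.

49.43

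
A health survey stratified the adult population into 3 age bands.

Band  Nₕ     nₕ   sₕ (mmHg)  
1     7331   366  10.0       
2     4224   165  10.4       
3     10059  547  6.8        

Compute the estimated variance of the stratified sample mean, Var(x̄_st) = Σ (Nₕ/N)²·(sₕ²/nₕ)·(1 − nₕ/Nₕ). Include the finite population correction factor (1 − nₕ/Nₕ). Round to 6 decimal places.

N = 21614. Term for each stratum: Wₕ²sₕ²/nₕ·(1−nₕ/Nₕ).
Var(x̄_st) = 0.029862967 + 0.024057772 + 0.017313579 = 0.071234318 → 0.071234.

0.071234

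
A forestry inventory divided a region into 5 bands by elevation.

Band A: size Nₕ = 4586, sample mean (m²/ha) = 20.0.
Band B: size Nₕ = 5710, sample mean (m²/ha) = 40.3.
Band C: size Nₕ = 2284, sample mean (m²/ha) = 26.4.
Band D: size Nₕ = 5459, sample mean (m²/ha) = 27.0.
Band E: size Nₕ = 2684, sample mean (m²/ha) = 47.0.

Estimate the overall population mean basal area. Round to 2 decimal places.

31.64

N = 20723; weights Wₕ = Nₕ/N = (0.2213, 0.2755, 0.1102, 0.2634, 0.1295).
x̄_st = Σ Wₕ·x̄ₕ = 0.2213·20.0 + 0.2755·40.3 + 0.1102·26.4 + 0.2634·27.0 + 0.1295·47.0 ≈ 31.6398...
→ 31.64.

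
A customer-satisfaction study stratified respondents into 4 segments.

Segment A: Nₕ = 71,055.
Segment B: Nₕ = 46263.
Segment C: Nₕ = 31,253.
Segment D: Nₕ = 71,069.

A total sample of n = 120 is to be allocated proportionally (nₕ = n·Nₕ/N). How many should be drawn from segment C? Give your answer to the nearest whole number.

17

N = 71055 + 46263 + 31253 + 71069 = 219640.
n_C = 120·31253/219640 = 17.075... → 17.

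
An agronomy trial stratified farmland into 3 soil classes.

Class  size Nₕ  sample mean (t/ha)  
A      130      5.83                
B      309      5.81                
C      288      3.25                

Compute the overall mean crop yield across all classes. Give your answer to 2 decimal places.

4.80

x̄_st = (Σ Nₕx̄ₕ) / (Σ Nₕ) = (130·5.83 + 309·5.81 + 288·3.25) / 727
= 3489.19 / 727 = 4.7994... → 4.80.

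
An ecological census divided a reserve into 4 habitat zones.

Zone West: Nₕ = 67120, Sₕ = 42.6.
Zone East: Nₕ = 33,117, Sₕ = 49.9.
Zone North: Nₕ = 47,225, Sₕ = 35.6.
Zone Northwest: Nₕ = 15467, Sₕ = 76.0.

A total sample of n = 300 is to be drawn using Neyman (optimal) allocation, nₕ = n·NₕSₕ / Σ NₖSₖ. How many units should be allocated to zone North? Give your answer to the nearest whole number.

West: NₕSₕ = 67120·42.6 = 2859312
East: NₕSₕ = 33117·49.9 = 1652538.3
North: NₕSₕ = 47225·35.6 = 1681210
Northwest: NₕSₕ = 15467·76.0 = 1175492
Σ NₕSₕ = 7368552.3.
n_North = 300·1681210/7368552.3 = 68.448... → 68.

68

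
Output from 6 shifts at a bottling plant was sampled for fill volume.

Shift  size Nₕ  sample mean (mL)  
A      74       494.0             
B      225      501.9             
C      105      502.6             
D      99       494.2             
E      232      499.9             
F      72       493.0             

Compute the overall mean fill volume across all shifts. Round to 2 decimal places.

x̄_st = (Σ Nₕx̄ₕ) / (Σ Nₕ) = (74·494.0 + 225·501.9 + 105·502.6 + 99·494.2 + 232·499.9 + 72·493.0) / 807
= 402655.1 / 807 = 498.9530... → 498.95.

498.95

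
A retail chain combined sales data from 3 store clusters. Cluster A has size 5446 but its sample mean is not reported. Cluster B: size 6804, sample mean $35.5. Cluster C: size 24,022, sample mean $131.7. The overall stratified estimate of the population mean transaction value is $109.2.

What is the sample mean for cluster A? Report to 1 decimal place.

Σ Nₕx̄ₕ = N·μ, so 5446·x̄_A = 36272·109.2 − (6804·35.5 + 24022·131.7).
= 3960902.4 − 3405239.4 = 555663.
x̄_A = 555663 / 5446 = 102.031... → 102.0.

102.0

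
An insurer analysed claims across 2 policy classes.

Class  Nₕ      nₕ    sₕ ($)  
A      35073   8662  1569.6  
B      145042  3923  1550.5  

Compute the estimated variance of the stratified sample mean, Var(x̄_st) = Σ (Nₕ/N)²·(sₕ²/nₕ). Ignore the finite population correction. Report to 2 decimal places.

N = 180115. Term for each stratum: Wₕ²sₕ²/nₕ.
Var(x̄_st) = 10.78465 + 397.38643 = 408.17107 → 408.17.

408.17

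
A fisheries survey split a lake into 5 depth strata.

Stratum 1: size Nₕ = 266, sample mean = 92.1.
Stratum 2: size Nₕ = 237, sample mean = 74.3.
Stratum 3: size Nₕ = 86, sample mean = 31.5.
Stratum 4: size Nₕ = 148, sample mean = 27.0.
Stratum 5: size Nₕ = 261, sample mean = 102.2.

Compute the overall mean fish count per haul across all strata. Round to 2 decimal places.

75.64

N = 998; weights Wₕ = Nₕ/N = (0.2665, 0.2375, 0.0862, 0.1483, 0.2615).
x̄_st = Σ Wₕ·x̄ₕ = 0.2665·92.1 + 0.2375·74.3 + 0.0862·31.5 + 0.1483·27.0 + 0.2615·102.2 ≈ 75.6382...
→ 75.64.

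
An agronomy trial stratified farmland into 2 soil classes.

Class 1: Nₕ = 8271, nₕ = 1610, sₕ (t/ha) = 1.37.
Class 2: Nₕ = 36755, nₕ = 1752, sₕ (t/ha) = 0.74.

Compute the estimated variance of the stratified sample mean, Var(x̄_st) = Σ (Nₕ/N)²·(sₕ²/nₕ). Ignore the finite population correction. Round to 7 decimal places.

0.0002476

N = 45026; Wₕ = Nₕ/N.
class 1: (8271/45026)²·1.37²/1610 = 0.0000393373
class 2: (36755/45026)²·0.74²/1752 = 0.0002082742
Sum = 0.0002476115 → 0.0002476.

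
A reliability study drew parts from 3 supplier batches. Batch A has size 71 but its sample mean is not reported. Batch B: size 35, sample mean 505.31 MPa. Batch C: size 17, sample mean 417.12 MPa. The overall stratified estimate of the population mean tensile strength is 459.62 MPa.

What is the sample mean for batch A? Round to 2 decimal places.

447.27

N = 71 + 35 + 17 = 123.
Overall total = μ·N = 459.62·123 = 56533.26.
Subtract the known strata: 35·505.31 + 17·417.12 = 24776.89.
Remaining total for batch A: 56533.26 − 24776.89 = 31756.37.
Divide by its size: 31756.37 / 71 = 447.2728... → 447.27.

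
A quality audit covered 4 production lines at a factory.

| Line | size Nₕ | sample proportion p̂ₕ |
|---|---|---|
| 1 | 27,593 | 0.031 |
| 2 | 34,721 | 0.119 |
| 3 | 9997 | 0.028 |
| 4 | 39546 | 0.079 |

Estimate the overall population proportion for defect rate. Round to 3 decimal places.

0.075

N = 27593 + 34721 + 9997 + 39546 = 111857.
Overall proportion = Σ (Nₕ/N)·p̂ₕ.
Σ Nₕp̂ₕ = 855.383 + 4131.799 + 279.916 + 3124.134 = 8391.232.
8391.232 / 111857 = 0.07502... → 0.075.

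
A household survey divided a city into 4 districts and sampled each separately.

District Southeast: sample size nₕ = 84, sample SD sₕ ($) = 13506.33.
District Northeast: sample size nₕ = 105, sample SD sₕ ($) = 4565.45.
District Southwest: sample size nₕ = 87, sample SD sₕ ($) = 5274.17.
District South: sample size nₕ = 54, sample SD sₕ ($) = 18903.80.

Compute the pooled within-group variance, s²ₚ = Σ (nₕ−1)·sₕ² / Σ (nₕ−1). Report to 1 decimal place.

Southeast: (84−1)·13506.33² = 83·182420950.0689 = 15140938855.7187
Northeast: (105−1)·4565.45² = 104·20843333.7025 = 2167706705.06
Southwest: (87−1)·5274.17² = 86·27816869.1889 = 2392250750.2454
South: (54−1)·18903.80² = 53·357353654.44 = 18939743685.32
Numerator = 38640639996.3441; denominator = Σ(nₕ−1) = 326.
s²ₚ = 38640639996.3441/326 = 118529570.541... → 118529570.5.

118529570.5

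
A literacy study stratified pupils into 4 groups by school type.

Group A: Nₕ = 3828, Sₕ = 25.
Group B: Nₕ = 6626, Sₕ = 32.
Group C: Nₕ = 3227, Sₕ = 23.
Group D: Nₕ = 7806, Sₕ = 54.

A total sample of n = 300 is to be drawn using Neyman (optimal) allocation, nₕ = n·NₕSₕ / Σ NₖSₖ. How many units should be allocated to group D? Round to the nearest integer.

A: NₕSₕ = 3828·25 = 95700
B: NₕSₕ = 6626·32 = 212032
C: NₕSₕ = 3227·23 = 74221
D: NₕSₕ = 7806·54 = 421524
Σ NₕSₕ = 803477.
n_D = 300·421524/803477 = 157.387... → 157.

157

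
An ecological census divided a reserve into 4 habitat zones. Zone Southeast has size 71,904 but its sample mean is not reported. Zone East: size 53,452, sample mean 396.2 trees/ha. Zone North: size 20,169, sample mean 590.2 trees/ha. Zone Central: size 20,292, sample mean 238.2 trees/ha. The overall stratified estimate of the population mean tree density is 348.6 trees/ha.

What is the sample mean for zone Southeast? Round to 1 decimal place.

N = 71904 + 53452 + 20169 + 20292 = 165817.
Overall total = μ·N = 348.6·165817 = 57803806.2.
Subtract the known strata: 53452·396.2 + 20169·590.2 + 20292·238.2 = 37914980.6.
Remaining total for zone Southeast: 57803806.2 − 37914980.6 = 19888825.6.
Divide by its size: 19888825.6 / 71904 = 276.602... → 276.6.

276.6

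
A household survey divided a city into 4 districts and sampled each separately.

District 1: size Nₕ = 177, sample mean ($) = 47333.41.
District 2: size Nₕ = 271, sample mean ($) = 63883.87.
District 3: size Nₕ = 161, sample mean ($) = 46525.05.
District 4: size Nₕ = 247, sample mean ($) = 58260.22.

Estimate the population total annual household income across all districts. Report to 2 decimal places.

47571349.73

Estimate total by summing Nₕ·x̄ₕ over strata.
177·47333.41 + 271·63883.87 + 161·46525.05 + 247·58260.22 = 8378013.57 + 17312528.77 + 7490533.05 + 14390274.34 = 47571349.73.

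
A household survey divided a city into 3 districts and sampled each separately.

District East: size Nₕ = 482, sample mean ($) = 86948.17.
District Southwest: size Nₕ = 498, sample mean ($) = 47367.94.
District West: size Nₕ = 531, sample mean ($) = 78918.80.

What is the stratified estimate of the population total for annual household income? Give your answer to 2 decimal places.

107404134.86

Estimate total by summing Nₕ·x̄ₕ over strata.
482·86948.17 + 498·47367.94 + 531·78918.80 = 41909017.94 + 23589234.12 + 41905882.8 = 107404134.86.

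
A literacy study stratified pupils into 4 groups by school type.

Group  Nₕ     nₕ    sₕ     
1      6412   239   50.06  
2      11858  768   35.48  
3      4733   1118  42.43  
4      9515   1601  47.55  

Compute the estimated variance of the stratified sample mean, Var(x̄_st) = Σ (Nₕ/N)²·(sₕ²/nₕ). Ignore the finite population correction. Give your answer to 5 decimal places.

0.78067

N = 32518; Wₕ = Nₕ/N.
group 1: (6412/32518)²·50.06²/239 = 0.40768353
group 2: (11858/32518)²·35.48²/768 = 0.21796223
group 3: (4733/32518)²·42.43²/1118 = 0.03411376
group 4: (9515/32518)²·47.55²/1601 = 0.12091485
Sum = 0.78067437 → 0.78067.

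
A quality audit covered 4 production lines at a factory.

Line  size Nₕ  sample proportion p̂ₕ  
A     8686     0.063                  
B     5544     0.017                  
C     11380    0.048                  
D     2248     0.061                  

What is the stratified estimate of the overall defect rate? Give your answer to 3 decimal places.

N = 8686 + 5544 + 11380 + 2248 = 27858.
Overall proportion = Σ (Nₕ/N)·p̂ₕ.
Σ Nₕp̂ₕ = 547.218 + 94.248 + 546.24 + 137.128 = 1324.834.
1324.834 / 27858 = 0.04756... → 0.048.

0.048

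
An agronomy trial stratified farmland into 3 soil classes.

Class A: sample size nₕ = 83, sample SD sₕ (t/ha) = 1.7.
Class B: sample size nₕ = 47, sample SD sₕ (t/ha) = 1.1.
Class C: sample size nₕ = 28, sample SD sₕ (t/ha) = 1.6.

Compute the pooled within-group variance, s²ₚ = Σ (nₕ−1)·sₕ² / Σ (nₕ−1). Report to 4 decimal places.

2.3339

Degrees of freedom: 82 + 46 + 27 = 155.
Σ(nₕ−1)sₕ² = 82·2.89 + 46·1.21 + 27·2.56 = 361.76.
s²ₚ = 361.76 / 155 = 2.333935... → 2.3339.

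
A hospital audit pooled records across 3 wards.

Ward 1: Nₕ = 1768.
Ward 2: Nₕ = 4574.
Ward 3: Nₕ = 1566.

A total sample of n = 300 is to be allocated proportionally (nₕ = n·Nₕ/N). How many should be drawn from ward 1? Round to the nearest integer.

67

Share of ward 1 = 1768/7908 = 0.22357.
Allocate 300 × 0.22357 = 67.071... → 67.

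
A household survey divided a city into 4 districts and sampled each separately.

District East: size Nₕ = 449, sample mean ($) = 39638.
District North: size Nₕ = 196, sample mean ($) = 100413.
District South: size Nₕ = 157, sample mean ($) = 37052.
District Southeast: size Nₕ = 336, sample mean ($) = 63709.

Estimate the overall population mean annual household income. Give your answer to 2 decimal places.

56855.71

N = 449 + 196 + 157 + 336 = 1138.
Overall mean = Σ (Nₕ/N)·x̄ₕ — weight by population share, not a simple average.
Σ Nₕx̄ₕ = 449·39638 + 196·100413 + 157·37052 + 336·63709 = 17797462 + 19680948 + 5817164 + 21406224 = 64701798.
Divide by N: 64701798 / 1138 = 56855.7100... → 56855.71.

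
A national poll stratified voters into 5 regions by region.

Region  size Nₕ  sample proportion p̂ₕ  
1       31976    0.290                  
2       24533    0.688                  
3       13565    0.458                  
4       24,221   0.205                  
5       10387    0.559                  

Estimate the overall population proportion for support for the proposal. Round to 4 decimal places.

0.4121

Wₕ = Nₕ/N with N = 104682: 0.3055, 0.2344, 0.1296, 0.2314, 0.0992.
p̂_st = 0.3055·0.290 + 0.2344·0.688 + 0.1296·0.458 + 0.2314·0.205 + 0.0992·0.559 ≈ 0.412068... → 0.4121.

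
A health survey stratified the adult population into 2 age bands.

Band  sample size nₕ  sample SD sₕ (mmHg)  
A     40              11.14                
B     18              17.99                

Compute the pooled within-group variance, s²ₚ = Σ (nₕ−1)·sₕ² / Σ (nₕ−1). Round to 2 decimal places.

A: (40−1)·11.14² = 39·124.0996 = 4839.8844
B: (18−1)·17.99² = 17·323.6401 = 5501.8817
Numerator = 10341.7661; denominator = Σ(nₕ−1) = 56.
s²ₚ = 10341.7661/56 = 184.6744... → 184.67.

184.67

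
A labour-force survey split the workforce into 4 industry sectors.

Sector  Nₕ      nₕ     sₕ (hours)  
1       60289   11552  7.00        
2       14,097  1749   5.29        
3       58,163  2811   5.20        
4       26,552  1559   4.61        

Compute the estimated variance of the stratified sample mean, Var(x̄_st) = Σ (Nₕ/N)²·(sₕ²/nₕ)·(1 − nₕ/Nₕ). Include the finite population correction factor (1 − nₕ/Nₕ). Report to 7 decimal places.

0.0021832

N = 159101; Wₕ = Nₕ/N.
sector 1: (60289/159101)²·7.00²/11552·(1 − 11552/60289) = 0.0004923682
sector 2: (14097/159101)²·5.29²/1749·(1 − 1749/14097) = 0.0001100269
sector 3: (58163/159101)²·5.20²/2811·(1 − 2811/58163) = 0.0012234329
sector 4: (26552/159101)²·4.61²/1559·(1 − 1559/26552) = 0.0003573761
Sum = 0.0021832041 → 0.0021832.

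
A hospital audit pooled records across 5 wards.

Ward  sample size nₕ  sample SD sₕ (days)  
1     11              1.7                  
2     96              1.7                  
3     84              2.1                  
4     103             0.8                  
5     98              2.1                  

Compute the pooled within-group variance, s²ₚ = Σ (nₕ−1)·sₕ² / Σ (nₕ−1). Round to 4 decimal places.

3.0040

1: (11−1)·1.7² = 10·2.89 = 28.9
2: (96−1)·1.7² = 95·2.89 = 274.55
3: (84−1)·2.1² = 83·4.41 = 366.03
4: (103−1)·0.8² = 102·0.64 = 65.28
5: (98−1)·2.1² = 97·4.41 = 427.77
Numerator = 1162.53; denominator = Σ(nₕ−1) = 387.
s²ₚ = 1162.53/387 = 3.003953... → 3.0040.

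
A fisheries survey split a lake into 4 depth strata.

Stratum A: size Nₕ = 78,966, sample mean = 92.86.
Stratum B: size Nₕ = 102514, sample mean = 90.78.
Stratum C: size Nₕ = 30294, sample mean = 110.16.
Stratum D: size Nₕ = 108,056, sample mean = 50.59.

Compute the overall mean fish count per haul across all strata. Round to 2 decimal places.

79.55

N = 319830; weights Wₕ = Nₕ/N = (0.2469, 0.3205, 0.0947, 0.3379).
x̄_st = Σ Wₕ·x̄ₕ = 0.2469·92.86 + 0.3205·90.78 + 0.0947·110.16 + 0.3379·50.59 ≈ 79.5508...
→ 79.55.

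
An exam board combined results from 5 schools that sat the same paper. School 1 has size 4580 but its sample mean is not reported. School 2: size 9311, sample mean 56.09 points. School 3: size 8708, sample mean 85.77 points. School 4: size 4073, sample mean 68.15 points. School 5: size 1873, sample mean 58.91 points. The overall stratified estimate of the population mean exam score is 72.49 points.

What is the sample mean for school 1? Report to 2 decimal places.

N = 4580 + 9311 + 8708 + 4073 + 1873 = 28545.
Overall total = μ·N = 72.49·28545 = 2069227.05.
Subtract the known strata: 9311·56.09 + 8708·85.77 + 4073·68.15 + 1873·58.91 = 1657052.53.
Remaining total for school 1: 2069227.05 − 1657052.53 = 412174.52.
Divide by its size: 412174.52 / 4580 = 89.9944... → 89.99.

89.99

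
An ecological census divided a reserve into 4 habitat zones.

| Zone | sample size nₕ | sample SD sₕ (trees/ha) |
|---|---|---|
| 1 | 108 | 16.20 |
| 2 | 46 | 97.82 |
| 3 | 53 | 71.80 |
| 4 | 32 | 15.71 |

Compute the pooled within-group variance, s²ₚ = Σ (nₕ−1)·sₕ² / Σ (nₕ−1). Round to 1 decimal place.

Degrees of freedom: 107 + 45 + 52 + 31 = 235.
Σ(nₕ−1)sₕ² = 107·262.44 + 45·9568.7524 + 52·5155.24 + 31·246.8041 = 734398.3451.
s²ₚ = 734398.3451 / 235 = 3125.099... → 3125.1.

3125.1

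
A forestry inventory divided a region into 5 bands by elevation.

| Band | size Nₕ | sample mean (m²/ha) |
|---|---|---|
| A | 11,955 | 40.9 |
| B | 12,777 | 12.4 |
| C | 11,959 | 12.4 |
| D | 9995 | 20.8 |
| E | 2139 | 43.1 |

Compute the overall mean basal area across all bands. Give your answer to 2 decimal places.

N = 48825; weights Wₕ = Nₕ/N = (0.2449, 0.2617, 0.2449, 0.2047, 0.0438).
x̄_st = Σ Wₕ·x̄ₕ = 0.2449·40.9 + 0.2617·12.4 + 0.2449·12.4 + 0.2047·20.8 + 0.0438·43.1 ≈ 22.4429...
→ 22.44.

22.44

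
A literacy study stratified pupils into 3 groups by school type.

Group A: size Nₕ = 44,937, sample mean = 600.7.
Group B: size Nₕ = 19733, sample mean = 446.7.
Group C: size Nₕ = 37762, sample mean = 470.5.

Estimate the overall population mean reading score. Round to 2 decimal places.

x̄_st = (Σ Nₕx̄ₕ) / (Σ Nₕ) = (44937·600.7 + 19733·446.7 + 37762·470.5) / 102432
= 53575408 / 102432 = 523.0339... → 523.03.

523.03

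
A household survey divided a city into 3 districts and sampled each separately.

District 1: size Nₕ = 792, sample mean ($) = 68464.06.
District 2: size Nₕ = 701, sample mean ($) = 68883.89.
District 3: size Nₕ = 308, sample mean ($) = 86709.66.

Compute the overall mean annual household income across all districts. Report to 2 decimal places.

x̄_st = (Σ Nₕx̄ₕ) / (Σ Nₕ) = (792·68464.06 + 701·68883.89 + 308·86709.66) / 1801
= 129217717.69 / 1801 = 71747.7611... → 71747.76.

71747.76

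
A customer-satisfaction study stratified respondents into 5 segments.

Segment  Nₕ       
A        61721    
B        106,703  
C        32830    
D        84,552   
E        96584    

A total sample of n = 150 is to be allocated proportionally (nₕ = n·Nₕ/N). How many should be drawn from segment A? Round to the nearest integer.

Share of segment A = 61721/382390 = 0.16141.
Allocate 150 × 0.16141 = 24.211... → 24.

24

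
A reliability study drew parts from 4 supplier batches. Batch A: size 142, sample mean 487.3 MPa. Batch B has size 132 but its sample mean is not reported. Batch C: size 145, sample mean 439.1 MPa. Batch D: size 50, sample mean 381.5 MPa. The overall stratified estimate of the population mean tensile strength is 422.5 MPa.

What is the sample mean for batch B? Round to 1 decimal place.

350.1

Σ Nₕx̄ₕ = N·μ, so 132·x̄_B = 469·422.5 − (142·487.3 + 145·439.1 + 50·381.5).
= 198152.5 − 151941.1 = 46211.4.
x̄_B = 46211.4 / 132 = 350.086... → 350.1.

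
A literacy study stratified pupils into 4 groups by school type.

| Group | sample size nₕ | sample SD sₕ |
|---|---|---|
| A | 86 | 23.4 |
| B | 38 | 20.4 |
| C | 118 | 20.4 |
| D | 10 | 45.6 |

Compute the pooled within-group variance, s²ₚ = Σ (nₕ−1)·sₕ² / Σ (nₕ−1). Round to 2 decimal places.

521.55

A: (86−1)·23.4² = 85·547.56 = 46542.6
B: (38−1)·20.4² = 37·416.16 = 15397.92
C: (118−1)·20.4² = 117·416.16 = 48690.72
D: (10−1)·45.6² = 9·2079.36 = 18714.24
Numerator = 129345.48; denominator = Σ(nₕ−1) = 248.
s²ₚ = 129345.48/248 = 521.5544... → 521.55.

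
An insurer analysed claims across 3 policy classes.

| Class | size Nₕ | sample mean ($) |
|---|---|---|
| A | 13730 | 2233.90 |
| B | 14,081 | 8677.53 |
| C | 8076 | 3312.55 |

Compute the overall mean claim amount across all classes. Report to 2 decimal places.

N = 13730 + 14081 + 8076 = 35887.
Weight each subgroup mean by Nₕ/N and sum.
Σ Nₕx̄ₕ = 13730·2233.90 + 14081·8677.53 + 8076·3312.55 = 30671447 + 122188299.93 + 26752153.8 = 179611900.73.
Divide by N: 179611900.73 / 35887 = 5004.9294... → 5004.93.

5004.93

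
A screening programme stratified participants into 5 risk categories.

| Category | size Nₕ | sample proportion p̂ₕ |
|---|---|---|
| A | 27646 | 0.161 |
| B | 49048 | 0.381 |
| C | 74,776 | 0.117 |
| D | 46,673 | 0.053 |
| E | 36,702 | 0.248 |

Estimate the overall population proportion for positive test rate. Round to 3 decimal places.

Wₕ = Nₕ/N with N = 234845: 0.1177, 0.2089, 0.3184, 0.1987, 0.1563.
p̂_st = 0.1177·0.161 + 0.2089·0.381 + 0.3184·0.117 + 0.1987·0.053 + 0.1563·0.248 ≈ 0.18507... → 0.185.

0.185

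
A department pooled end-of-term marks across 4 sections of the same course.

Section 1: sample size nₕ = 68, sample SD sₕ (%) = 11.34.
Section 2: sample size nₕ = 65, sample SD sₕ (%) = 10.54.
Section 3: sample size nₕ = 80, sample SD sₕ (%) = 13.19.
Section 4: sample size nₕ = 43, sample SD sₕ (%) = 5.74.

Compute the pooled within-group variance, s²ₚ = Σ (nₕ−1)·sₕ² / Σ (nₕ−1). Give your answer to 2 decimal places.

122.44

1: (68−1)·11.34² = 67·128.5956 = 8615.9052
2: (65−1)·10.54² = 64·111.0916 = 7109.8624
3: (80−1)·13.19² = 79·173.9761 = 13744.1119
4: (43−1)·5.74² = 42·32.9476 = 1383.7992
Numerator = 30853.6787; denominator = Σ(nₕ−1) = 252.
s²ₚ = 30853.6787/252 = 122.4352... → 122.44.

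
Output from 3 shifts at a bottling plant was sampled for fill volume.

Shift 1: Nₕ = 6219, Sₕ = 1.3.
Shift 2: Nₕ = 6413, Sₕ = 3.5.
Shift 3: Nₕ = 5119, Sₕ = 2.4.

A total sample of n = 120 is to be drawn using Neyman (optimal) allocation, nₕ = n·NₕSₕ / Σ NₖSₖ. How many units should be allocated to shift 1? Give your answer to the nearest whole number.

1: NₕSₕ = 6219·1.3 = 8084.7
2: NₕSₕ = 6413·3.5 = 22445.5
3: NₕSₕ = 5119·2.4 = 12285.6
Σ NₕSₕ = 42815.8.
n_1 = 120·8084.7/42815.8 = 22.659... → 23.

23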